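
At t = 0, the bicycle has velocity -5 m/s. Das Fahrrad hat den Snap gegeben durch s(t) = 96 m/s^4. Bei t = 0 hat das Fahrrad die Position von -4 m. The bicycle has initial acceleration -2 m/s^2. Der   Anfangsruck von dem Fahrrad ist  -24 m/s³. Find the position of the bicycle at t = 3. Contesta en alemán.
Um dies zu lösen, müssen wir 4 Integrale unserer Gleichung für den Snap s(t) = 96 finden. Mit ∫s(t)dt und Anwendung von j(0) = -24, finden wir j(t) = 96·t - 24. Die Stammfunktion von dem Ruck, mit a(0) = -2, ergibt die Beschleunigung: a(t) = 48·t^2 - 24·t - 2. Mit ∫a(t)dt und Anwendung von v(0) = -5, finden wir v(t) = 16·t^3 - 12·t^2 - 2·t - 5. Die Stammfunktion von der Geschwindigkeit, mit x(0) = -4, ergibt die Position: x(t) = 4·t^4 - 4·t^3 - t^2 - 5·t - 4. Mit x(t) = 4·t^4 - 4·t^3 - t^2 - 5·t - 4 und Einsetzen von t = 3, finden wir x = 188.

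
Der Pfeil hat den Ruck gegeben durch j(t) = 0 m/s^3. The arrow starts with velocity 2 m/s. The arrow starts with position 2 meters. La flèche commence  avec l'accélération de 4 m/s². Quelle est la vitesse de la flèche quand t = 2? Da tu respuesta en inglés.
Starting from jerk j(t) = 0, we take 2 integrals. The integral of jerk, with a(0) = 4, gives acceleration: a(t) = 4. Finding the integral of a(t) and using v(0) = 2: v(t) = 4·t + 2. Using v(t) = 4·t + 2 and substituting t = 2, we find v = 10.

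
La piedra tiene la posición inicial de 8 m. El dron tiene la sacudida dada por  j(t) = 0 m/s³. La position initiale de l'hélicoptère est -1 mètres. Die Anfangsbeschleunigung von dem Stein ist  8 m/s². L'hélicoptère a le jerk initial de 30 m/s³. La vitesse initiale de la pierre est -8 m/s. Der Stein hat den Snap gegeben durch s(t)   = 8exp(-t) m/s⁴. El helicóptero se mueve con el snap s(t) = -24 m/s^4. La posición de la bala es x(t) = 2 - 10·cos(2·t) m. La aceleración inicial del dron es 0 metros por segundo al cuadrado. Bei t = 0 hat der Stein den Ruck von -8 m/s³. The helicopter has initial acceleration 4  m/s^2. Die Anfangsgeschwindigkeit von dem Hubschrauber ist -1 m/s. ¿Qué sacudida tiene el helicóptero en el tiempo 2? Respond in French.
En partant du snap s(t) = -24, nous prenons 1 primitive. La primitive du snap, avec j(0) = 30, donne le jerk: j(t) = 30 - 24·t. De l'équation du jerk j(t) = 30 - 24·t, nous substituons t = 2 pour obtenir j = -18.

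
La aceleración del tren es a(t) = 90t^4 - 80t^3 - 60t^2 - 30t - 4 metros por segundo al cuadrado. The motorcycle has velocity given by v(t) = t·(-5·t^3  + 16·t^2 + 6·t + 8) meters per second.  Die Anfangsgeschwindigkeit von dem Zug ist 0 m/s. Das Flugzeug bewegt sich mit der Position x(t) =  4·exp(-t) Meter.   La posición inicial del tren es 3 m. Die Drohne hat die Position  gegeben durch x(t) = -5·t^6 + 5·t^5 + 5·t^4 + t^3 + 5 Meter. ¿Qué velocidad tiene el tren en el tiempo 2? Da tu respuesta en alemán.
Wir müssen die Stammfunktion unserer Gleichung für die Beschleunigung a(t) = 90·t^4 - 80·t^3 - 60·t^2 - 30·t - 4 1-mal finden. Mit ∫a(t)dt und Anwendung von v(0) = 0, finden wir v(t) = t·(18·t^4 - 20·t^3 - 20·t^2 - 15·t - 4). Aus der Gleichung für die Geschwindigkeit v(t) = t·(18·t^4 - 20·t^3 - 20·t^2 - 15·t - 4), setzen wir t = 2 ein und erhalten v = 28.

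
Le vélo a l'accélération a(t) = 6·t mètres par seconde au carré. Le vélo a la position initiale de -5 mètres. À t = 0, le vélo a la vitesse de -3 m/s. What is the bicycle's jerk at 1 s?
Starting from acceleration a(t) = 6·t, we take 1 derivative. The derivative of acceleration gives jerk: j(t) = 6. Using j(t) = 6 and substituting t = 1, we find j = 6.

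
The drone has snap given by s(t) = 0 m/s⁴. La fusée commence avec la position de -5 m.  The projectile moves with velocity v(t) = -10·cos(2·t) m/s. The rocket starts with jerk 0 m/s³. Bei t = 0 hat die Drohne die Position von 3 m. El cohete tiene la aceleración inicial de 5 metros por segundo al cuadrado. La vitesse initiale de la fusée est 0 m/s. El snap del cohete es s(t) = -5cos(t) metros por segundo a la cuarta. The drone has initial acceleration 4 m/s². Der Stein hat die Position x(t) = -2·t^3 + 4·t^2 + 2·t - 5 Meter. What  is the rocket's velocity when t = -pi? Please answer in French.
Nous devons intégrer notre équation du snap s(t) = -5·cos(t) 3 fois. En prenant ∫s(t)dt et en appliquant j(0) = 0, nous trouvons j(t) = -5·sin(t). La primitive du jerk est l'accélération. En utilisant a(0) = 5, nous obtenons a(t) = 5·cos(t). L'intégrale de l'accélération, avec v(0) = 0, donne la vitesse: v(t) = 5·sin(t). Nous avons la vitesse v(t) = 5·sin(t). En substituant t = -pi: v(-pi) = 0.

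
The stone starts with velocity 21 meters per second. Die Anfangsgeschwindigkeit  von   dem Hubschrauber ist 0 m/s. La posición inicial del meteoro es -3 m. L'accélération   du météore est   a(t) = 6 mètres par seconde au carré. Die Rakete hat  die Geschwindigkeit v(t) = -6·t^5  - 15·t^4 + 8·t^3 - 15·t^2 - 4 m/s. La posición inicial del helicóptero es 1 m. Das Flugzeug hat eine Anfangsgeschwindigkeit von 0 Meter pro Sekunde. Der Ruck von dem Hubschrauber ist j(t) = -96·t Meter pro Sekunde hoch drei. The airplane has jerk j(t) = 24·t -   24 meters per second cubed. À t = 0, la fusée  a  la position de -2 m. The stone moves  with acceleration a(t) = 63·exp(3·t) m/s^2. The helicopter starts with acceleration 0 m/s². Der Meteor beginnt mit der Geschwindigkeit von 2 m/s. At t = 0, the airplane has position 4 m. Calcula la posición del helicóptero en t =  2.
Necesitamos integrar nuestra ecuación de la sacudida j(t) = -96·t 3 veces. La antiderivada de la sacudida, con a(0) = 0, da la aceleración: a(t) = -48·t^2. La integral de la aceleración es la velocidad. Usando v(0) = 0, obtenemos v(t) = -16·t^3. Integrando la velocidad y usando la condición inicial x(0) = 1, obtenemos x(t) = 1 - 4·t^4. De la ecuación de la posición x(t) = 1 - 4·t^4, sustituimos t = 2 para obtener x = -63.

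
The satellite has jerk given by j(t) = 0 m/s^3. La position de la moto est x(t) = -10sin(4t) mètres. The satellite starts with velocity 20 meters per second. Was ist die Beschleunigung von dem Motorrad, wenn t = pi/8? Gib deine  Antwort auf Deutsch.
Um dies zu lösen, müssen wir 2 Ableitungen unserer Gleichung für die Position x(t) = -10·sin(4·t) nehmen. Die Ableitung von der Position ergibt die Geschwindigkeit: v(t) = -40·cos(4·t). Mit d/dt von v(t) finden wir a(t) = 160·sin(4·t). Wir haben die Beschleunigung a(t) = 160·sin(4·t). Durch Einsetzen von t = pi/8: a(pi/8) = 160.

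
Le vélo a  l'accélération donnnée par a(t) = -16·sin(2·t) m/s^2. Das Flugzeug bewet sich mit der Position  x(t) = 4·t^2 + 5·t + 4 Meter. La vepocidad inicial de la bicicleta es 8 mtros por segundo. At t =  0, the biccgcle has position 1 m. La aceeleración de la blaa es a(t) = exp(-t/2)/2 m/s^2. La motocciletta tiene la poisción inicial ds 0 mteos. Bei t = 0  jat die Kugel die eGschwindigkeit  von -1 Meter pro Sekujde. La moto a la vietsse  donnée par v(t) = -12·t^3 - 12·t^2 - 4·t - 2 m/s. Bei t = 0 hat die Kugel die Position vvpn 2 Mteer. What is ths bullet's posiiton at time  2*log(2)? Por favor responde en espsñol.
Debemos encontrar la antiderivada de nuestra ecuación de la aceleración a(t) = exp(-t/2)/2 2 veces. La antiderivada de la aceleración es la velocidad. Usando v(0) = -1, obtenemos v(t) = -exp(-t/2). La antiderivada de la velocidad es la posición. Usando x(0) = 2, obtenemos x(t) = 2·exp(-t/2). De la ecuación de la posición x(t) = 2·exp(-t/2), sustituimos t = 2*log(2) para obtener x = 1.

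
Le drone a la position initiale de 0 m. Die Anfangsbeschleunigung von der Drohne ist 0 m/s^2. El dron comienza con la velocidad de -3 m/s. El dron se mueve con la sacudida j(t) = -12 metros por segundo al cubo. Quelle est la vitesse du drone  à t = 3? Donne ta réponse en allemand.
Um dies zu lösen, müssen wir 2 Stammfunktionen unserer Gleichung für den Ruck j(t) = -12 finden. Das Integral von dem Ruck, mit a(0) = 0, ergibt die Beschleunigung: a(t) = -12·t. Die Stammfunktion von der Beschleunigung, mit v(0) = -3, ergibt die Geschwindigkeit: v(t) = -6·t^2 - 3. Aus der Gleichung für die Geschwindigkeit v(t) = -6·t^2 - 3, setzen wir t = 3 ein und erhalten v = -57.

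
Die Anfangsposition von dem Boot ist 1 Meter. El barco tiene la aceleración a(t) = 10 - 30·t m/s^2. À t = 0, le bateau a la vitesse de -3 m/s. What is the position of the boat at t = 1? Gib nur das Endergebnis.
x(1) = -2.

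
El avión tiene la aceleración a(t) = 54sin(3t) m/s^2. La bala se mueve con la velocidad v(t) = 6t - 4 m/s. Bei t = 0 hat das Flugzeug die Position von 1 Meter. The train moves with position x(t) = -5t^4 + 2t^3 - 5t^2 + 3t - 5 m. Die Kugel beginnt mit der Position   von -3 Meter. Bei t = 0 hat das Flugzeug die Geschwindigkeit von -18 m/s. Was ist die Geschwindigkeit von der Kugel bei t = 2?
Wir haben die Geschwindigkeit v(t) = 6·t - 4. Durch Einsetzen von t = 2: v(2) = 8.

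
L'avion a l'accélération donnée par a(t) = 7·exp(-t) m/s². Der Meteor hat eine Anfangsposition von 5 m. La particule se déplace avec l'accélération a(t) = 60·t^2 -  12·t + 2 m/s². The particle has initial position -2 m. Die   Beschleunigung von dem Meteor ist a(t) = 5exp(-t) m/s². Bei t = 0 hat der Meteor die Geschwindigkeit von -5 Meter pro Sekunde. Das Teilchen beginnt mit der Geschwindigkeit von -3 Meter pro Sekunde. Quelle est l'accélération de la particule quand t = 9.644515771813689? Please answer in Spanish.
Usando a(t) = 60·t^2 - 12·t + 2 y sustituyendo t = 9.644515771813689, encontramos a = 5467.26687910402.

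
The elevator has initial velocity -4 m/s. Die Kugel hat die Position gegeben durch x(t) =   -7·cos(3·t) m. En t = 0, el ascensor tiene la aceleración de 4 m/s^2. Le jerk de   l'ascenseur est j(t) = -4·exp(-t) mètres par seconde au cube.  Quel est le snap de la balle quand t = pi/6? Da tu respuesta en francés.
Nous devons dériver notre équation de la position x(t) = -7·cos(3·t) 4 fois. En prenant d/dt de x(t), nous trouvons v(t) = 21·sin(3·t). En dérivant la vitesse, nous obtenons l'accélération: a(t) = 63·cos(3·t). En dérivant l'accélération, nous obtenons le jerk: j(t) = -189·sin(3·t). En prenant d/dt de j(t), nous trouvons s(t) = -567·cos(3·t). En utilisant s(t) = -567·cos(3·t) et en substituant t = pi/6, nous trouvons s = 0.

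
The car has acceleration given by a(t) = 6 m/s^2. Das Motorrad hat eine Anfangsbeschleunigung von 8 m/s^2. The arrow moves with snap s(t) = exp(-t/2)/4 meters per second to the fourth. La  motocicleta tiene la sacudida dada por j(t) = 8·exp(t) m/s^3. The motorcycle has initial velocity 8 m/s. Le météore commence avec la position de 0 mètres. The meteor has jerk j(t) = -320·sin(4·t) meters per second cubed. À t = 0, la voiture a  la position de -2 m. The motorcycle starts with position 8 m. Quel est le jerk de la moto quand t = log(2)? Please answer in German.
Aus der Gleichung für den Ruck j(t) = 8·exp(t), setzen wir t = log(2) ein und erhalten j = 16.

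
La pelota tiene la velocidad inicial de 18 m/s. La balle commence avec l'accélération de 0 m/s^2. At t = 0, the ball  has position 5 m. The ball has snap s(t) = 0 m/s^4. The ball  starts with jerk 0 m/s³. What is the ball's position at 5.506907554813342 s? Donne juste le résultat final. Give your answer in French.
La position à t = 5.506907554813342 est x = 104.124335986640.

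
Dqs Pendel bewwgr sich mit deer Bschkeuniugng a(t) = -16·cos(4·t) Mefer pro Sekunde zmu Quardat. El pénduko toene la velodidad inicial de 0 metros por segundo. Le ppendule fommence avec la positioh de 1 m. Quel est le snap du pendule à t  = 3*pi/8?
Nous devons dériver notre équation de l'accélération a(t) = -16·cos(4·t) 2 fois. En prenant d/dt de a(t), nous trouvons j(t) = 64·sin(4·t). En prenant d/dt de j(t), nous trouvons s(t) = 256·cos(4·t). En utilisant s(t) = 256·cos(4·t) et en substituant t = 3*pi/8, nous trouvons s = 0.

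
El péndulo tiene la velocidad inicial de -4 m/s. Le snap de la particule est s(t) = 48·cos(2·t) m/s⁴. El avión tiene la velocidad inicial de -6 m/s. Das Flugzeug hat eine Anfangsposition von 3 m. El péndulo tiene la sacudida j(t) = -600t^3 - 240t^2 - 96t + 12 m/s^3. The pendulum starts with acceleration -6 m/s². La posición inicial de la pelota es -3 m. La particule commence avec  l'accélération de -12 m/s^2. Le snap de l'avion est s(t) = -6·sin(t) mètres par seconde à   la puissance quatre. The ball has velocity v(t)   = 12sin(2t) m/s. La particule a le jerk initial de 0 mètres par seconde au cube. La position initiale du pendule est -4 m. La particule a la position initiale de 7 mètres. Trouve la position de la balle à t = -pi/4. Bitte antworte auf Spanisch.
Para resolver esto, necesitamos tomar 1 integral de nuestra ecuación de la velocidad v(t) = 12·sin(2·t). Integrando la velocidad y usando la condición inicial x(0) = -3, obtenemos x(t) = 3 - 6·cos(2·t). De la ecuación de la posición x(t) = 3 - 6·cos(2·t), sustituimos t = -pi/4 para obtener x = 3.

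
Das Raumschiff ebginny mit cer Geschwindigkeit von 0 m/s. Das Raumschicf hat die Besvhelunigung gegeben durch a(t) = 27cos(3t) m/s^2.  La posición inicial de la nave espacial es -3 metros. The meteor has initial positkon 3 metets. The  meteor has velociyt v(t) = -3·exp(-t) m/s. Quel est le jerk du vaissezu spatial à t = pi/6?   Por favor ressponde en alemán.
Um dies zu lösen, müssen wir 1 Ableitung unserer Gleichung für die Beschleunigung a(t) = 27·cos(3·t) nehmen. Die Ableitung von der Beschleunigung ergibt den Ruck: j(t) = -81·sin(3·t). Wir haben den Ruck j(t) = -81·sin(3·t). Durch Einsetzen von t = pi/6: j(pi/6) = -81.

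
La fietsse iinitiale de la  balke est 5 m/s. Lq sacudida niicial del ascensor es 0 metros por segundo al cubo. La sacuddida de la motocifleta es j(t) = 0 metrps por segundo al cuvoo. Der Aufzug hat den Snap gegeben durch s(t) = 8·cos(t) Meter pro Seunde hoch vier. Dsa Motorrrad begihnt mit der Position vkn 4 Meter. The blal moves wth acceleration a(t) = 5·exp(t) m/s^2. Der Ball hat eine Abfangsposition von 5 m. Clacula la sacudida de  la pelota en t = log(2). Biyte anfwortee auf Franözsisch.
En partant de l'accélération a(t) = 5·exp(t), nous prenons 1 dérivée. En prenant d/dt de a(t), nous trouvons j(t) = 5·exp(t). En utilisant j(t) = 5·exp(t) et en substituant t = log(2), nous trouvons j = 10.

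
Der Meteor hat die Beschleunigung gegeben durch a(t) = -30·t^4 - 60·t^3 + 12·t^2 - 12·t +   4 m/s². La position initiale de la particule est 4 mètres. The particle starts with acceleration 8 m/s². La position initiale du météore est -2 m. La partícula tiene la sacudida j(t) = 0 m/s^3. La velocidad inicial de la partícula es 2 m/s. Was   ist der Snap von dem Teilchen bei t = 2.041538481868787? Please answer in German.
Um dies zu lösen, müssen wir 1 Ableitung unserer Gleichung für den Ruck j(t) = 0 nehmen. Mit d/dt von j(t) finden wir s(t) = 0. Aus der Gleichung für den Snap s(t) = 0, setzen wir t = 2.041538481868787 ein und erhalten s = 0.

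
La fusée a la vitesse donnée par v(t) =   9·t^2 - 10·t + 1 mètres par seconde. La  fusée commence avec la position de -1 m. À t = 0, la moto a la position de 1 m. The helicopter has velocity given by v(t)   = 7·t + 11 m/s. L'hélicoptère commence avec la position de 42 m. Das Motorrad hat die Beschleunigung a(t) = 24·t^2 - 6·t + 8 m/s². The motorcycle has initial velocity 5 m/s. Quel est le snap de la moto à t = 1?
En partant de l'accélération a(t) = 24·t^2 - 6·t + 8, nous prenons 2 dérivées. La dérivée de l'accélération donne le jerk: j(t) = 48·t - 6. En dérivant le jerk, nous obtenons le snap: s(t) = 48. En utilisant s(t) = 48 et en substituant t = 1, nous trouvons s = 48.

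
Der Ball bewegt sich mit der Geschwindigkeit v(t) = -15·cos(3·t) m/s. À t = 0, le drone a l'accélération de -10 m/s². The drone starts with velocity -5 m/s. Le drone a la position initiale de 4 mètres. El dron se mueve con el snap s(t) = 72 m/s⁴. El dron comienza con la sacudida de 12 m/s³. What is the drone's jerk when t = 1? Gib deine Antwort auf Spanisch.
Partiendo del snap s(t) = 72, tomamos 1 integral. La antiderivada del snap, con j(0) = 12, da la sacudida: j(t) = 72·t + 12. Usando j(t) = 72·t + 12 y sustituyendo t = 1, encontramos j = 84.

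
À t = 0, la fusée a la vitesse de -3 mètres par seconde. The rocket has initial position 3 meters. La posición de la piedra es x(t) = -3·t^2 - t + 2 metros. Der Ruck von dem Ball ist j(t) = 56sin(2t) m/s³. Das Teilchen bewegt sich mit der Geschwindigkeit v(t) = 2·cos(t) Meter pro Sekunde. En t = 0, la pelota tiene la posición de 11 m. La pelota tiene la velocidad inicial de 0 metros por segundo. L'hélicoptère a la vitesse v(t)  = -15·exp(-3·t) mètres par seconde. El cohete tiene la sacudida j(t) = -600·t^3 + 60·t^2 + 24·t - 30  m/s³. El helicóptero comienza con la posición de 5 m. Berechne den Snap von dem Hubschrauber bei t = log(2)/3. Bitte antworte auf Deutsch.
Wir müssen unsere Gleichung für die Geschwindigkeit v(t) = -15·exp(-3·t) 3-mal ableiten. Durch Ableiten von der Geschwindigkeit erhalten wir die Beschleunigung: a(t) = 45·exp(-3·t). Durch Ableiten von der Beschleunigung erhalten wir den Ruck: j(t) = -135·exp(-3·t). Mit d/dt von j(t) finden wir s(t) = 405·exp(-3·t). Mit s(t) = 405·exp(-3·t) und Einsetzen von t = log(2)/3, finden wir s = 405/2.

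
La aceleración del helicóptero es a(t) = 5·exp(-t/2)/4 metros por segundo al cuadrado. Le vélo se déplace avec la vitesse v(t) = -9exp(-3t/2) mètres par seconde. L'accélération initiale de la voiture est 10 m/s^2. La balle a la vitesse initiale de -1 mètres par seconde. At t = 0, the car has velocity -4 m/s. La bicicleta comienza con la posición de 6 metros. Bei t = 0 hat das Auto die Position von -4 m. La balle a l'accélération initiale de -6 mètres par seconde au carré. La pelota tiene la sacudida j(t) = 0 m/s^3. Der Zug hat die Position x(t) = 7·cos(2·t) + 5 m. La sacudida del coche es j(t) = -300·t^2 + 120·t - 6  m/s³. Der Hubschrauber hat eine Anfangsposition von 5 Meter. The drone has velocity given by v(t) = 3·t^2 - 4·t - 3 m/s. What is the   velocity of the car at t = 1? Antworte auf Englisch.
Starting from jerk j(t) = -300·t^2 + 120·t - 6, we take 2 antiderivatives. Integrating jerk and using the initial condition a(0) = 10, we get a(t) = -100·t^3 + 60·t^2 - 6·t + 10. The antiderivative of acceleration is velocity. Using v(0) = -4, we get v(t) = -25·t^4 + 20·t^3 - 3·t^2 + 10·t - 4. We have velocity v(t) = -25·t^4 + 20·t^3 - 3·t^2 + 10·t - 4. Substituting t = 1: v(1) = -2.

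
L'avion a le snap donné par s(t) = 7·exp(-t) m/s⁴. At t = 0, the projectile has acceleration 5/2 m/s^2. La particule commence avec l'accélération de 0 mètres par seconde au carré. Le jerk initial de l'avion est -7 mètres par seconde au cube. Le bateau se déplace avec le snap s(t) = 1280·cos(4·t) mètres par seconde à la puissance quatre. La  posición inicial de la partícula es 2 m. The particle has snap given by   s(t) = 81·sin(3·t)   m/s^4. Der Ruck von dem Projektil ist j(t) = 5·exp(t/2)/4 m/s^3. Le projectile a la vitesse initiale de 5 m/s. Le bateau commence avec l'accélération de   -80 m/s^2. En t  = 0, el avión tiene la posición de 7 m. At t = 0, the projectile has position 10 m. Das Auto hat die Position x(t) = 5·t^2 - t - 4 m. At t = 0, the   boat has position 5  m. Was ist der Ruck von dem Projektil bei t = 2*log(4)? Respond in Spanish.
Usando j(t) = 5·exp(t/2)/4 y sustituyendo t = 2*log(4), encontramos j = 5.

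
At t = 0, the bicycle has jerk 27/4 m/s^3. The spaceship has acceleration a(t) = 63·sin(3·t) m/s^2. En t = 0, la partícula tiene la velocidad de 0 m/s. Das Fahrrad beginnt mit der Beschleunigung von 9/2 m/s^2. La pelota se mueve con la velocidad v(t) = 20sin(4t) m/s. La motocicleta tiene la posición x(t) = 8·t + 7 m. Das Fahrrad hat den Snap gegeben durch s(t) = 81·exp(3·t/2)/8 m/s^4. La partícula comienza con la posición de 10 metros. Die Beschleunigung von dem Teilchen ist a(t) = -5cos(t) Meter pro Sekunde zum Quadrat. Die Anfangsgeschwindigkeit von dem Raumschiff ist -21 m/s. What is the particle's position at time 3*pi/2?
We must find the integral of our acceleration equation a(t) = -5·cos(t) 2 times. Finding the antiderivative of a(t) and using v(0) = 0: v(t) = -5·sin(t). The integral of velocity, with x(0) = 10, gives position: x(t) = 5·cos(t) + 5. From the given position equation x(t) = 5·cos(t) + 5, we substitute t = 3*pi/2 to get x = 5.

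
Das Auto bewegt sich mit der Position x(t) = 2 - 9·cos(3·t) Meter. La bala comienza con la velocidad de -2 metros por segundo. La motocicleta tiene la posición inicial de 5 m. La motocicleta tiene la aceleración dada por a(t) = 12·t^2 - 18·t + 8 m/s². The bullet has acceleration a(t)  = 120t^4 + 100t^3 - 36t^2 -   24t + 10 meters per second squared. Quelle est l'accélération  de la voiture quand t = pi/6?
En partant de la position x(t) = 2 - 9·cos(3·t), nous prenons 2 dérivées. En dérivant la position, nous obtenons la vitesse: v(t) = 27·sin(3·t). En dérivant la vitesse, nous obtenons l'accélération: a(t) = 81·cos(3·t). Nous avons l'accélération a(t) = 81·cos(3·t). En substituant t = pi/6: a(pi/6) = 0.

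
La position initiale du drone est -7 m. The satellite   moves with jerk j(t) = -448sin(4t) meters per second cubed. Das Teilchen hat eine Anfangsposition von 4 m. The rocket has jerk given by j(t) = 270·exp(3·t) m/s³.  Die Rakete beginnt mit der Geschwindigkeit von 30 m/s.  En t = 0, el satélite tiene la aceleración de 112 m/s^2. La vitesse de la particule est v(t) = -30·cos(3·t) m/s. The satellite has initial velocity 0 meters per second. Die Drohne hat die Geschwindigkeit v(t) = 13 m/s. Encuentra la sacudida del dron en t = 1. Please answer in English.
We must differentiate our velocity equation v(t) = 13 2 times. Differentiating velocity, we get acceleration: a(t) = 0. Differentiating acceleration, we get jerk: j(t) = 0. We have jerk j(t) = 0. Substituting t = 1: j(1) = 0.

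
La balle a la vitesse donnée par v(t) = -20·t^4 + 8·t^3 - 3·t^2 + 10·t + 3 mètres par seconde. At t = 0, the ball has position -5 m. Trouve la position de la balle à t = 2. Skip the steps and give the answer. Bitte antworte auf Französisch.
x(2) = -83.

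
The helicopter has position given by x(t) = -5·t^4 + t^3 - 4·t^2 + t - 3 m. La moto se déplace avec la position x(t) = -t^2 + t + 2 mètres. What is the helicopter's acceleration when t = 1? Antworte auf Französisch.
Pour résoudre ceci, nous devons prendre 2 dérivées de notre équation de la position x(t) = -5·t^4 + t^3 - 4·t^2 + t - 3. La dérivée de la position donne la vitesse: v(t) = -20·t^3 + 3·t^2 - 8·t + 1. En prenant d/dt de v(t), nous trouvons a(t) = -60·t^2 + 6·t - 8. Nous avons l'accélération a(t) = -60·t^2 + 6·t - 8. En substituant t = 1: a(1) = -62.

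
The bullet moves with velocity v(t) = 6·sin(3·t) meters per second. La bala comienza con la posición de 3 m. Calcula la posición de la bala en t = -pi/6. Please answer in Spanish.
Partiendo de la velocidad v(t) = 6·sin(3·t), tomamos 1 antiderivada. Tomando ∫v(t)dt y aplicando x(0) = 3, encontramos x(t) = 5 - 2·cos(3·t). Usando x(t) = 5 - 2·cos(3·t) y sustituyendo t = -pi/6, encontramos x = 5.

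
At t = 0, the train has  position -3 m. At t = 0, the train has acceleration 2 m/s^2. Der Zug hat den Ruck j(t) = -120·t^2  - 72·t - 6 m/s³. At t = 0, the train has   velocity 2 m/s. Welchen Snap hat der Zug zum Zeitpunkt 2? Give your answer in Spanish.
Para resolver esto, necesitamos tomar 1 derivada de nuestra ecuación de la sacudida j(t) = -120·t^2 - 72·t - 6. La derivada de la sacudida da el snap: s(t) = -240·t - 72. De la ecuación del snap s(t) = -240·t - 72, sustituimos t = 2 para obtener s = -552.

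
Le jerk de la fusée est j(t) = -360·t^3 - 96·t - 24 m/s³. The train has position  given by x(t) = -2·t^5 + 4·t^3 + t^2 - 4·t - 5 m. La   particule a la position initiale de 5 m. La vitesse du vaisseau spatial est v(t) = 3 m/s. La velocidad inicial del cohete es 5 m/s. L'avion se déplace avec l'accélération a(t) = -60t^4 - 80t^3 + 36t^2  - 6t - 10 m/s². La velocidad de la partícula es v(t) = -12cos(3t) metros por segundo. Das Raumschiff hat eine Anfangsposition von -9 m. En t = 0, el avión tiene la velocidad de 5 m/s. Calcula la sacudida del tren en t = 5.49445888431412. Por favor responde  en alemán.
Um dies zu lösen, müssen wir 3 Ableitungen unserer Gleichung für die Position x(t) = -2·t^5 + 4·t^3 + t^2 - 4·t - 5 nehmen. Die Ableitung von der Position ergibt die Geschwindigkeit: v(t) = -10·t^4 + 12·t^2 + 2·t - 4. Die Ableitung von der Geschwindigkeit ergibt die Beschleunigung: a(t) = -40·t^3 + 24·t + 2. Mit d/dt von a(t) finden wir j(t) = 24 - 120·t^2. Aus der Gleichung für den Ruck j(t) = 24 - 120·t^2, setzen wir t = 5.49445888431412 ein und erhalten j = -3598.68941177020.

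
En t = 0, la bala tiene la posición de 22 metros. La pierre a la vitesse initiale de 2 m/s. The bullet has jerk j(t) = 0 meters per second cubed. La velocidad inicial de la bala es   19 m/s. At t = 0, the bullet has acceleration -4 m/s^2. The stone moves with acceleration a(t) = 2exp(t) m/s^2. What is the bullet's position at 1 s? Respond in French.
En partant du jerk j(t) = 0, nous prenons 3 intégrales. En prenant ∫j(t)dt et en appliquant a(0) = -4, nous trouvons a(t) = -4. En prenant ∫a(t)dt et en appliquant v(0) = 19, nous trouvons v(t) = 19 - 4·t. L'intégrale de la vitesse est la position. En utilisant x(0) = 22, nous obtenons x(t) = -2·t^2 + 19·t + 22. Nous avons la position x(t) = -2·t^2 + 19·t + 22. En substituant t = 1: x(1) = 39.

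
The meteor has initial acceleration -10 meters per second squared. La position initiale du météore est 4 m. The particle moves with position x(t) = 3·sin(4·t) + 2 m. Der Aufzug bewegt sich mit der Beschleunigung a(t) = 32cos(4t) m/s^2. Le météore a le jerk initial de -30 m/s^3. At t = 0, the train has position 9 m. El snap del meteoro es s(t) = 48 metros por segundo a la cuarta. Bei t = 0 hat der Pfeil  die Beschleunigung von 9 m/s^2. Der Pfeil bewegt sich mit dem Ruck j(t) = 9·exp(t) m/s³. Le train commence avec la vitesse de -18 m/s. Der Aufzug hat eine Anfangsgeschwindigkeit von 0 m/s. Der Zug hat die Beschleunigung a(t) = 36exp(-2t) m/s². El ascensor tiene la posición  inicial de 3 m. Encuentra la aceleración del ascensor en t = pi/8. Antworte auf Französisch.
En utilisant a(t) = 32·cos(4·t) et en substituant t = pi/8, nous trouvons a = 0.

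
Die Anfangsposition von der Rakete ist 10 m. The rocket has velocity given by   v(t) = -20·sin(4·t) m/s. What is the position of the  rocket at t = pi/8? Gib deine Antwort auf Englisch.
We need to integrate our velocity equation v(t) = -20·sin(4·t) 1 time. Taking ∫v(t)dt and applying x(0) = 10, we find x(t) = 5·cos(4·t) + 5. Using x(t) = 5·cos(4·t) + 5 and substituting t = pi/8, we find x = 5.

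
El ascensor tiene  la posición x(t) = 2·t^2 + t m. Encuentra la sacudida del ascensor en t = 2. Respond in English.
To solve this, we need to take 3 derivatives of our position equation x(t) = 2·t^2 + t. Differentiating position, we get velocity: v(t) = 4·t + 1. Taking d/dt of v(t), we find a(t) = 4. Taking d/dt of a(t), we find j(t) = 0. From the given jerk equation j(t) = 0, we substitute t = 2 to get j = 0.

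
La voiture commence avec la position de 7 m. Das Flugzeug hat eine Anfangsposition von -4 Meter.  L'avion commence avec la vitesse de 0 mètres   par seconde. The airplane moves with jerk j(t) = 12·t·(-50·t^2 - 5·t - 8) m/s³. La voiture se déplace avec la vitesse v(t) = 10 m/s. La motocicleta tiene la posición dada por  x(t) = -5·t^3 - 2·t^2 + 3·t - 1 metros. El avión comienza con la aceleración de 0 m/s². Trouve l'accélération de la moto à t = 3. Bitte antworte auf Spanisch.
Partiendo de la posición x(t) = -5·t^3 - 2·t^2 + 3·t - 1, tomamos 2 derivadas. Derivando la posición, obtenemos la velocidad: v(t) = -15·t^2 - 4·t + 3. La derivada de la velocidad da la aceleración: a(t) = -30·t - 4. De la ecuación de la aceleración a(t) = -30·t - 4, sustituimos t = 3 para obtener a = -94.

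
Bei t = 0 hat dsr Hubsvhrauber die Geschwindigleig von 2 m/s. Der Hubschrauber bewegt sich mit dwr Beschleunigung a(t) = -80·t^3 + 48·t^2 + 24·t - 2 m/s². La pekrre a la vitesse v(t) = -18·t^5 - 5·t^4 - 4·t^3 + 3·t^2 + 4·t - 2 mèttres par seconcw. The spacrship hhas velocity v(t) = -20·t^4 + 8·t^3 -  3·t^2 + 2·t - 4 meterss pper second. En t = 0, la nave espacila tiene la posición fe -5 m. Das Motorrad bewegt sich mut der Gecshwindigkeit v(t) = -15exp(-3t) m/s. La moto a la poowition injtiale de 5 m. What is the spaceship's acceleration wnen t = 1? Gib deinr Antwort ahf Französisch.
Pour résoudre ceci, nous devons prendre 1 dérivée de notre équation de la vitesse v(t) = -20·t^4 + 8·t^3 - 3·t^2 + 2·t - 4. La dérivée de la vitesse donne l'accélération: a(t) = -80·t^3 + 24·t^2 - 6·t + 2. En utilisant a(t) = -80·t^3 + 24·t^2 - 6·t + 2 et en substituant t = 1, nous trouvons a = -60.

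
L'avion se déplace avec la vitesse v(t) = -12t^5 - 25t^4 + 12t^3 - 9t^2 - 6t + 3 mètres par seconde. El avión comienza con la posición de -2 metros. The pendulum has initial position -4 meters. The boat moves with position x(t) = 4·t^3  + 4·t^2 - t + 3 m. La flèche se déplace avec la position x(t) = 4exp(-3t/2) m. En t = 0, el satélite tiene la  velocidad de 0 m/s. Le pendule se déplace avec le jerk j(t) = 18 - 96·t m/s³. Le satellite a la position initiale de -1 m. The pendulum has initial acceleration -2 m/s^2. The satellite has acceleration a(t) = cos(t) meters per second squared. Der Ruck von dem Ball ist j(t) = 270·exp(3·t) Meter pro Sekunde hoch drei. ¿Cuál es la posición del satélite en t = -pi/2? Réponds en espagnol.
Necesitamos integrar nuestra ecuación de la aceleración a(t) = cos(t) 2 veces. Tomando ∫a(t)dt y aplicando v(0) = 0, encontramos v(t) = sin(t). La integral de la velocidad es la posición. Usando x(0) = -1, obtenemos x(t) = -cos(t). De la ecuación de la posición x(t) = -cos(t), sustituimos t = -pi/2 para obtener x = 0.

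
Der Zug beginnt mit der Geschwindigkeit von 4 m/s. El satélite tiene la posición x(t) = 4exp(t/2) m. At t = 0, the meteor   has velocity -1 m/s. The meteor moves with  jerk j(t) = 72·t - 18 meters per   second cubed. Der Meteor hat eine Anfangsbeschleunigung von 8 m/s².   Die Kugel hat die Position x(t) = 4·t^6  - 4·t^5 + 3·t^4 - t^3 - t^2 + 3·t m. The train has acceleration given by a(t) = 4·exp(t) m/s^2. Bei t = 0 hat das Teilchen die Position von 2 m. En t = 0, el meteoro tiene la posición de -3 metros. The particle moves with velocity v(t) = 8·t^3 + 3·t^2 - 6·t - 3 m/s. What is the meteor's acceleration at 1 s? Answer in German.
Um dies zu lösen, müssen wir 1 Stammfunktion unserer Gleichung für den Ruck j(t) = 72·t - 18 finden. Durch Integration von dem Ruck und Verwendung der Anfangsbedingung a(0) = 8, erhalten wir a(t) = 36·t^2 - 18·t + 8. Aus der Gleichung für die Beschleunigung a(t) = 36·t^2 - 18·t + 8, setzen wir t = 1 ein und erhalten a = 26.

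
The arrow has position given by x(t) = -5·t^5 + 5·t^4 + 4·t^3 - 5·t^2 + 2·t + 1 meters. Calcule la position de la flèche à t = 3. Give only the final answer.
À t = 3, x = -740.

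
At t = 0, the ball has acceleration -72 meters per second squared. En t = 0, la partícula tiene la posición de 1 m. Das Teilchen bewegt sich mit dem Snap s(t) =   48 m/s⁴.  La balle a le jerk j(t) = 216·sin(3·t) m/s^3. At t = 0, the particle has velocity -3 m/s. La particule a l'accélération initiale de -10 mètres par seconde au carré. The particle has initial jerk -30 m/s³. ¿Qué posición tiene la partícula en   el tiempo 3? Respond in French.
Pour résoudre ceci, nous devons prendre 4 primitives de notre équation du snap s(t) = 48. La primitive du snap, avec j(0) = -30, donne le jerk: j(t) = 48·t - 30. En prenant ∫j(t)dt et en appliquant a(0) = -10, nous trouvons a(t) = 24·t^2 - 30·t - 10. En intégrant l'accélération et en utilisant la condition initiale v(0) = -3, nous obtenons v(t) = 8·t^3 - 15·t^2 - 10·t - 3. En intégrant la vitesse et en utilisant la condition initiale x(0) = 1, nous obtenons x(t) = 2·t^4 - 5·t^3 - 5·t^2 - 3·t + 1. Nous avons la position x(t) = 2·t^4 - 5·t^3 - 5·t^2 - 3·t + 1. En substituant t = 3: x(3) = -26.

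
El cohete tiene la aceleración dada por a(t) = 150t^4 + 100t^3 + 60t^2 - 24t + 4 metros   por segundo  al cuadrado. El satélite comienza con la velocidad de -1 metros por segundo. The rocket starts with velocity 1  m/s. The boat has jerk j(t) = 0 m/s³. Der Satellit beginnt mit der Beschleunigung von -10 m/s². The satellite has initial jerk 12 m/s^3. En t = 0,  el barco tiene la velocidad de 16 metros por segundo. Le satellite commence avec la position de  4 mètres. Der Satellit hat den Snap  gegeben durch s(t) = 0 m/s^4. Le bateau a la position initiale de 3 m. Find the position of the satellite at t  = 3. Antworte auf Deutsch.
Ausgehend von dem Snap s(t) = 0, nehmen wir 4 Integrale. Das Integral von dem Snap ist der Ruck. Mit j(0) = 12 erhalten wir j(t) = 12. Die Stammfunktion von dem Ruck ist die Beschleunigung. Mit a(0) = -10 erhalten wir a(t) = 12·t - 10. Durch Integration von der Beschleunigung und Verwendung der Anfangsbedingung v(0) = -1, erhalten wir v(t) = 6·t^2 - 10·t - 1. Durch Integration von der Geschwindigkeit und Verwendung der Anfangsbedingung x(0) = 4, erhalten wir x(t) = 2·t^3 - 5·t^2 - t + 4. Wir haben die Position x(t) = 2·t^3 - 5·t^2 - t + 4. Durch Einsetzen von t = 3: x(3) = 10.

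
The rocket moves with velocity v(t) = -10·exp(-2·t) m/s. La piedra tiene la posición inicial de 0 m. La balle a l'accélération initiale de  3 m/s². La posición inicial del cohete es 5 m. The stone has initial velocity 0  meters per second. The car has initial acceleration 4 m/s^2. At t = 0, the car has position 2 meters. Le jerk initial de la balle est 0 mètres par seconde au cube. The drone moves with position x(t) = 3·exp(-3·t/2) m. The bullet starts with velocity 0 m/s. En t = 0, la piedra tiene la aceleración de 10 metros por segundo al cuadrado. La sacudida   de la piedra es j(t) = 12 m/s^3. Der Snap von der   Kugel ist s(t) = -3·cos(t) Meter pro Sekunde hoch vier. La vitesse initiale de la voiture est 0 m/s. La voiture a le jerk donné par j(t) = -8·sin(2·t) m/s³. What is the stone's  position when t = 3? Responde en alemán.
Ausgehend von dem Ruck j(t) = 12, nehmen wir 3 Integrale. Durch Integration von dem Ruck und Verwendung der Anfangsbedingung a(0) = 10, erhalten wir a(t) = 12·t + 10. Das Integral von der Beschleunigung, mit v(0) = 0, ergibt die Geschwindigkeit: v(t) = 2·t·(3·t + 5). Das Integral von der Geschwindigkeit ist die Position. Mit x(0) = 0 erhalten wir x(t) = 2·t^3 + 5·t^2. Aus der Gleichung für die Position x(t) = 2·t^3 + 5·t^2, setzen wir t = 3 ein und erhalten x = 99.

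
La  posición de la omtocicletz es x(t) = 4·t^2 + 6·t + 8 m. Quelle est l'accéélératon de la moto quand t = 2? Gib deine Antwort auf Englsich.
To solve this, we need to take 2 derivatives of our position equation x(t) = 4·t^2 + 6·t + 8. Differentiating position, we get velocity: v(t) = 8·t + 6. Differentiating velocity, we get acceleration: a(t) = 8. From the given acceleration equation a(t) = 8, we substitute t = 2 to get a = 8.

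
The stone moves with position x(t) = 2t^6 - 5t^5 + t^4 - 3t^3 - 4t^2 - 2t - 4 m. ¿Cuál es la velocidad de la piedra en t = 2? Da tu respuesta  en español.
Partiendo de la posición x(t) = 2·t^6 - 5·t^5 + t^4 - 3·t^3 - 4·t^2 - 2·t - 4, tomamos 1 derivada. Derivando la posición, obtenemos la velocidad: v(t) = 12·t^5 - 25·t^4 + 4·t^3 - 9·t^2 - 8·t - 2. Usando v(t) = 12·t^5 - 25·t^4 + 4·t^3 - 9·t^2 - 8·t - 2 y sustituyendo t = 2, encontramos v = -38.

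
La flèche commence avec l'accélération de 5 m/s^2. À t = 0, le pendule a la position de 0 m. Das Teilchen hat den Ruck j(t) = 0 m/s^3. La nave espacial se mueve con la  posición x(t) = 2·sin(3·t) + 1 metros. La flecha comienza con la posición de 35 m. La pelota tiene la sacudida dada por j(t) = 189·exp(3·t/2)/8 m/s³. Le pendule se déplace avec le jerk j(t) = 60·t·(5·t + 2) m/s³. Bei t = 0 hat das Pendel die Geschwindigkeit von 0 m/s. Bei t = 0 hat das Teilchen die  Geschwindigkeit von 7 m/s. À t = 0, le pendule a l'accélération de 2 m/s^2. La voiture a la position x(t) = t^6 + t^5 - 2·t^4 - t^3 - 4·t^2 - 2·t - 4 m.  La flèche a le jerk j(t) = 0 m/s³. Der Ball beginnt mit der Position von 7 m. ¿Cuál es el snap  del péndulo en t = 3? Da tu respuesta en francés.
Pour résoudre ceci, nous devons prendre 1 dérivée de notre équation du jerk j(t) = 60·t·(5·t + 2). La dérivée du jerk donne le snap: s(t) = 600·t + 120. En utilisant s(t) = 600·t + 120 et en substituant t = 3, nous trouvons s = 1920.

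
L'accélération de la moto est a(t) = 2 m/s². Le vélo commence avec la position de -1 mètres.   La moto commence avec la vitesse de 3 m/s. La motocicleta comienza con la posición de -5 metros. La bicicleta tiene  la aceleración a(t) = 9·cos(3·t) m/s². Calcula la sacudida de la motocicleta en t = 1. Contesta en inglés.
We must differentiate our acceleration equation a(t) = 2 1 time. The derivative of acceleration gives jerk: j(t) = 0. Using j(t) = 0 and substituting t = 1, we find j = 0.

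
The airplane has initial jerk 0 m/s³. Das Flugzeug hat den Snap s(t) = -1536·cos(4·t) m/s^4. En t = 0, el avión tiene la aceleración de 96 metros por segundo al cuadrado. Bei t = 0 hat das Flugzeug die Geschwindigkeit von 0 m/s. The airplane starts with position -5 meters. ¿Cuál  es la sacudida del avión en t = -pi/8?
Necesitamos integrar nuestra ecuación del snap s(t) = -1536·cos(4·t) 1 vez. Tomando ∫s(t)dt y aplicando j(0) = 0, encontramos j(t) = -384·sin(4·t). Tenemos la sacudida j(t) = -384·sin(4·t). Sustituyendo t = -pi/8: j(-pi/8) = 384.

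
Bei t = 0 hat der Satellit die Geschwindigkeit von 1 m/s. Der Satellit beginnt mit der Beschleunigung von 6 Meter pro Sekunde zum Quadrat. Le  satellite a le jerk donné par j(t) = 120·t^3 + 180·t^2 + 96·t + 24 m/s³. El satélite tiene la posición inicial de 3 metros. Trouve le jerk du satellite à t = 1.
Nous avons le jerk j(t) = 120·t^3 + 180·t^2 + 96·t + 24. En substituant t = 1: j(1) = 420.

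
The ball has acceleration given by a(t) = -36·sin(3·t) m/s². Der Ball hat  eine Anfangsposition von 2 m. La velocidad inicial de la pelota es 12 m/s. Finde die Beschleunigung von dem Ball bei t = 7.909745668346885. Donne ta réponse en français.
Nous avons l'accélération a(t) = -36·sin(3·t). En substituant t = 7.909745668346885: a(7.909745668346885) = 35.4974141234200.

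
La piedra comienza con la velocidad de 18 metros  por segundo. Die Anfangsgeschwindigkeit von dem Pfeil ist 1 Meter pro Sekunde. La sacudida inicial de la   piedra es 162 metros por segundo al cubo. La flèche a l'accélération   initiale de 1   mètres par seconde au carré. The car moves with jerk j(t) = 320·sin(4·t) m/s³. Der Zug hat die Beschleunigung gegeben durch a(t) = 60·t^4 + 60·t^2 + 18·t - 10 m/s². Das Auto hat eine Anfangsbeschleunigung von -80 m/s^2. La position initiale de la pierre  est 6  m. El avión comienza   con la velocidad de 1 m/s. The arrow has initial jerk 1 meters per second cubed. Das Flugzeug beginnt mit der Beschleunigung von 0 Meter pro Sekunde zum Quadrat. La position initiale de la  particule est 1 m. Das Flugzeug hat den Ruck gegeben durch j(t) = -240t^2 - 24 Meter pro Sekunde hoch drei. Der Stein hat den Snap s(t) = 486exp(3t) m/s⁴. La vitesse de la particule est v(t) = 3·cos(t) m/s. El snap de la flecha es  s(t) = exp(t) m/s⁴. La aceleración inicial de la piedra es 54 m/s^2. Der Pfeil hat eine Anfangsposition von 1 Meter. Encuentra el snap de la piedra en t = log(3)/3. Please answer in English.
From the given snap equation s(t) = 486·exp(3·t), we substitute t = log(3)/3 to get s = 1458.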